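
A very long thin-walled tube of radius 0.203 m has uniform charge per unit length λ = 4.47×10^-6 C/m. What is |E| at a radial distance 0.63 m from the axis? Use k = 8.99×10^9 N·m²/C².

Coaxial Gaussian cylinder, radius r = 0.63 m, length L (r > 0.203 m).
The full line charge is enclosed: λ_enc = 4.47e-6 C/m.
Applying ∮E·dA = Q_enc/ε₀ with the end caps contributing no flux:
E = 2k|λ_enc|/r = 2(8.99×10^9)(4.47×10^-6)/(0.63) = 1.28×10^5 N/C.

E = 1.28×10^5 N/C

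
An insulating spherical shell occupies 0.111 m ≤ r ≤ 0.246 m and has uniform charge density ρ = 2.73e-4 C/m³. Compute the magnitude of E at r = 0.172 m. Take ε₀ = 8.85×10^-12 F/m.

Symmetry ⇒ E = E(r) r̂. Gaussian sphere of radius r = 0.172 m (within the shell material, 0.111 m < r < 0.246 m).
Only the shell between 0.111 m and r is enclosed: Q_enc = ρ·(4π/3)(r³ − a³) = (2.73×10^-4)·(4π/3)·((0.172)³ − (0.111)³) = 4.255×10^-6 C.
Gauss's law: E·4πr² = Q_enc/ε₀.
E = |Q_enc|/(4πε₀r²) = (4.255×10^-6)/(4π·8.85×10^-12·(0.172)²) = 1.29×10^6 N/C.

E ≈ 1.29×10^6 V/m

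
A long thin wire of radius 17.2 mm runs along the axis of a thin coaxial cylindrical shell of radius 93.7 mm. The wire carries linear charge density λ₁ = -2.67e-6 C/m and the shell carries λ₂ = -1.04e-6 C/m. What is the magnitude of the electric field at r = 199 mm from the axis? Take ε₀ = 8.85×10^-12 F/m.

|E| = 3.35×10^5 V/m

Coaxial Gaussian cylinder, radius r = 199 mm, length L (r > 93.7 mm, enclosing both).
λ_enc = λ₁ + λ₂ = (-2.67×10^-6) + (-1.04×10^-6) = -3.71×10^-6 C/m.
Applying ∮E·dA = Q_enc/ε₀ with the end caps contributing no flux:
E = |λ_enc|/(2πε₀r) = (3.71×10^-6)/(2π·8.85×10^-12·0.199) = 3.35e5 N/C.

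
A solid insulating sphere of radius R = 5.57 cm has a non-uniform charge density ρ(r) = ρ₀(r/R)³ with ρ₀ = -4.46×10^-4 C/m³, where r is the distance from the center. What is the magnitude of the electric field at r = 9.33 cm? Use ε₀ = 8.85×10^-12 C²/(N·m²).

|E| ≈ 1.67×10^5 N/C

Symmetry ⇒ E = E(r) r̂. Gaussian sphere of radius r = 9.33 cm (r > R, all charge enclosed).
Q_enc = 4π ∫₀^R ρ₀(r'/R)^3 r'² dr' = 4πρ₀R³/6 = -1.614×10^-7 C.
By Gauss's law, ∮E·dA = E·4πr² = Q_enc/ε₀.
E = |Q_enc|/(4πε₀r²) = (1.614×10^-7)/(4π·8.85×10^-12·(0.0933)²) = 1.67×10^5 N/C.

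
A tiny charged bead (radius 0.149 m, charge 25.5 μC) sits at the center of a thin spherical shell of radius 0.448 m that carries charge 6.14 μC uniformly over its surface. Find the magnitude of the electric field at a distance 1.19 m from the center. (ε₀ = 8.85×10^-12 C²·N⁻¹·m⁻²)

E ≈ 2.01×10^5 N/C

Take a concentric spherical Gaussian surface of radius r = 1.19 m (r > 0.448 m, enclosing both).
Q_enc = (25.5 μC) + (6.14 μC) = 3.164×10^-5 C.
Applying ∮E·dA = Q_enc/ε₀ with Φ = E(4πr²):
E = |Q_enc|/(4πε₀r²) = (3.164e-5)/(4π·8.85×10^-12·(1.19)²) = 2.01e5 N/C.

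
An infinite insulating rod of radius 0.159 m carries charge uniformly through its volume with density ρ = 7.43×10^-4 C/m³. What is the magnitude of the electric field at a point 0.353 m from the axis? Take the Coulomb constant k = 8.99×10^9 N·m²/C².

E ≈ 3.01×10^6 V/m

Choose a coaxial cylinder of radius r = 0.353 m (arbitrary length L) as the Gaussian surface (r > 0.159 m, full cross-section enclosed).
λ_enc = ρ·πR² = (7.43×10^-4)π(0.159)² = 5.901×10^-5 C/m.
Gauss's law: E·2πrL = λ_enc L/ε₀.
E = 2k|λ_enc|/r = 2(8.99×10^9)(5.901×10^-5)/(0.353) = 3.01e6 N/C.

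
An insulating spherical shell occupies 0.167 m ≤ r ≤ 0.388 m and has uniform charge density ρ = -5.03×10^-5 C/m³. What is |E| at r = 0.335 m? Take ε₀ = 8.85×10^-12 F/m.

Use a concentric Gaussian sphere at r = 0.335 m (within the shell material, 0.167 m < r < 0.388 m).
Enclosed charge is the volume from a to r: Q_enc = (4π/3)ρ(r³ − a³) = -6.94×10^-6 C.
Applying ∮E·dA = Q_enc/ε₀ with Φ = E(4πr²):
E = |Q_enc|/(4πε₀r²) = (6.94×10^-6)/(4π·8.85×10^-12·(0.335)²) = 5.56×10^5 N/C.

E = 5.56e5 V/m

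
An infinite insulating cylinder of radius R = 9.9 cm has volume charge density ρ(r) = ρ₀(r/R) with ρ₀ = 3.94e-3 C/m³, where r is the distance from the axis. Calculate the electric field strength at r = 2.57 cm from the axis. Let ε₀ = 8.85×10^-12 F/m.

Choose a coaxial cylinder of radius r = 2.57 cm (arbitrary length L) as the Gaussian surface (r < R).
λ_enc = ∫₀^r ρ(r')·2πr' dr' = (2πρ₀/R)·r^3/3 = 1.415×10^-6 C/m.
Gauss's law: E·2πrL = λ_enc L/ε₀.
E = |λ_enc|/(2πε₀r) = (1.415×10^-6)/(2π·8.85×10^-12·0.0257) = 9.90×10^5 N/C.

E = 9.90e5 V/m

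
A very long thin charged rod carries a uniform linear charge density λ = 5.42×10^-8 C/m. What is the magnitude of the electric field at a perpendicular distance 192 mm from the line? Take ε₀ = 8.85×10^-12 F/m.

|E| ≈ 5.08×10^3 N/C

By cylindrical symmetry E is radial; use a coaxial Gaussian cylinder of radius 192 mm and length L.
Q_enc = λL, so λ_enc = 5.42e-8 C/m.
Since E is radial and uniform over the curved surface, Φ = E·2πrL = Q_enc/ε₀ = λ_enc L/ε₀.
E = |λ_enc|/(2πε₀r) = (5.42×10^-8)/(2π·8.85×10^-12·0.192) = 5.08e3 N/C.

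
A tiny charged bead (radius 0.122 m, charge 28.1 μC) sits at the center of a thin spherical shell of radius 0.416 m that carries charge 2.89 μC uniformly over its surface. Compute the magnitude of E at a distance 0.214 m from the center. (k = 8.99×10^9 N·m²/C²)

|E| ≈ 5.52×10^6 N/C

Take a concentric spherical Gaussian surface of radius r = 0.214 m (between the bodies, 0.122 m < r < 0.416 m).
Only the inner charge is enclosed; the outer shell contributes nothing inside itself. Q_enc = 28.1 μC = 2.81×10^-5 C.
Applying ∮E·dA = Q_enc/ε₀ with Φ = E(4πr²):
E = k|Q_enc|/r² = (8.99×10^9)(2.81e-5)/(0.214)² = 5.52×10^6 N/C.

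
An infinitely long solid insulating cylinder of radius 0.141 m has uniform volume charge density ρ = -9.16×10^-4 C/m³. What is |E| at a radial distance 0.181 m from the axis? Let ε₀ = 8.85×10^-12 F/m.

5.68×10^6 V/m

Take a coaxial cylindrical Gaussian surface of radius r = 0.181 m and length L (r > 0.141 m, full cross-section enclosed).
λ_enc = ρ·πR² = (-9.16×10^-4)π(0.141)² = -5.721×10^-5 C/m.
Applying ∮E·dA = Q_enc/ε₀ with the end caps contributing no flux:
E = |λ_enc|/(2πε₀r) = (5.721×10^-5)/(2π·8.85×10^-12·0.181) = 5.68e6 N/C.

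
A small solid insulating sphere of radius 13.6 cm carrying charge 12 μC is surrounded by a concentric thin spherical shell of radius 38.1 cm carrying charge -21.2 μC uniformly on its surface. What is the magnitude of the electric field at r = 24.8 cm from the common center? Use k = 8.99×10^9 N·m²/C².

E = 1.75×10^6 N/C

Take a concentric spherical Gaussian surface of radius r = 24.8 cm (between the bodies, 13.6 cm < r < 38.1 cm).
Only the inner charge is enclosed; the outer shell contributes nothing inside itself. Q_enc = 12 μC = 1.20e-5 C.
Gauss's law: E·4πr² = Q_enc/ε₀.
E = k|Q_enc|/r² = (8.99×10^9)(1.20e-5)/(0.248)² = 1.75×10^6 N/C.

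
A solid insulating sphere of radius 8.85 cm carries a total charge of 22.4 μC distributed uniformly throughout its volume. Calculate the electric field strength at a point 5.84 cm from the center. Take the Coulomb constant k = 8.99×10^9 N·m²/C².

Take a concentric spherical Gaussian surface of radius r = 5.84 cm (r < R).
Only the charge within r is enclosed: Q_enc = Q·(r/R)³ = (22.4 μC)·(5.84 cm/8.85 cm)³ = 6.437×10^-6 C.
By Gauss's law, ∮E·dA = E·4πr² = Q_enc/ε₀.
E = k|Q_enc|/r² = (8.99×10^9)(6.437×10^-6)/(0.0584)² = 1.70×10^7 N/C.

|E| ≈ 1.70×10^7 N/C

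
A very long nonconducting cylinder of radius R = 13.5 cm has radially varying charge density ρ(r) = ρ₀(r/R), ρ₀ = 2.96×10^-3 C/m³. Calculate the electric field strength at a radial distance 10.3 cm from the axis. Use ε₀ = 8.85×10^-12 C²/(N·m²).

E = 8.76e6 N/C

Take a coaxial cylindrical Gaussian surface of radius r = 10.3 cm and length L (r < R).
Integrating ρ over the cross-section to radius r: λ_enc = (2πρ₀/R) ∫₀^r r'^2 dr' = 2πρ₀ r^3/(3·R) = 5.018e-5 C/m.
Gauss's law: E·2πrL = λ_enc L/ε₀.
E = |λ_enc|/(2πε₀r) = (5.018×10^-5)/(2π·8.85×10^-12·0.103) = 8.76e6 N/C.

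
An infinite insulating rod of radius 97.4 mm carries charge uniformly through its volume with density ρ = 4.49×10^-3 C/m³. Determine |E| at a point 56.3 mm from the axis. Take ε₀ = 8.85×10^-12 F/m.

By cylindrical symmetry E is radial; use a coaxial Gaussian cylinder of radius 56.3 mm and length L (r < R).
Charge inside radius r per length L is ρ·πr²·L, so λ_enc = ρπr² = 4.471e-5 C/m.
Applying ∮E·dA = Q_enc/ε₀ with the end caps contributing no flux:
E = |λ_enc|/(2πε₀r) = (4.471e-5)/(2π·8.85×10^-12·0.0563) = 1.43×10^7 N/C.

1.43e7 V/m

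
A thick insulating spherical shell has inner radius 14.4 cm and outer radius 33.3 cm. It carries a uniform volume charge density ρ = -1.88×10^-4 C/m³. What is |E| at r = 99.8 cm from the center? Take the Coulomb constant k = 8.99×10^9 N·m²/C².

E = 2.41×10^5 V/m

Take a concentric spherical Gaussian surface of radius r = 99.8 cm (r > 33.3 cm, enclosing the whole shell).
Q_enc = ρ·(4π/3)(b³ − a³) = (-1.88×10^-4)·(4π/3)·((0.333)³ − (0.144)³) = -2.673×10^-5 C.
Gauss's law: E·4πr² = Q_enc/ε₀.
E = k|Q_enc|/r² = (8.99×10^9)(2.673×10^-5)/(0.998)² = 2.41e5 N/C.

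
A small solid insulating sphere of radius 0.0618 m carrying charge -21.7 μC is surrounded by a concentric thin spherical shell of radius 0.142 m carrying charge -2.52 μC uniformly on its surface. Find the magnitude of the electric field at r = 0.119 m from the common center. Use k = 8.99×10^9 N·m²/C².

Use a concentric Gaussian sphere at r = 0.119 m (between the bodies, 0.0618 m < r < 0.142 m).
Only the inner charge is enclosed; the outer shell contributes nothing inside itself. Q_enc = -21.7 μC = -2.17×10^-5 C.
Gauss's law: E·4πr² = Q_enc/ε₀.
E = k|Q_enc|/r² = (8.99×10^9)(2.17×10^-5)/(0.119)² = 1.38e7 N/C.

E = 1.38×10^7 N/C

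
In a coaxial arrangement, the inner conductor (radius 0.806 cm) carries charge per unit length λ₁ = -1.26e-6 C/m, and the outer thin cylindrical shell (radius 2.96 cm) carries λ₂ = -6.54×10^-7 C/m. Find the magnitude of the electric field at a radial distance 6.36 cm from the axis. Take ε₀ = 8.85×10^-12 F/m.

|E| ≈ 5.41×10^5 V/m

By cylindrical symmetry E is radial; use a coaxial Gaussian cylinder of radius 6.36 cm and length L (r > 2.96 cm, enclosing both).
λ_enc = λ₁ + λ₂ = (-1.26×10^-6) + (-6.54×10^-7) = -1.914×10^-6 C/m.
Since E is radial and uniform over the curved surface, Φ = E·2πrL = Q_enc/ε₀ = λ_enc L/ε₀.
E = |λ_enc|/(2πε₀r) = (1.914×10^-6)/(2π·8.85×10^-12·0.0636) = 5.41e5 N/C.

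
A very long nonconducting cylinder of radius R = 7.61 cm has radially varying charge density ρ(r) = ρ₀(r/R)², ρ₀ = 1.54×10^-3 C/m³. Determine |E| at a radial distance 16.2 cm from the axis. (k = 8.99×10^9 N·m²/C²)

Take a coaxial cylindrical Gaussian surface of radius r = 16.2 cm and length L (r > R, full charge per length enclosed).
λ_enc = 2π ∫₀^R ρ₀(r'/R)^2 r' dr' = 2πρ₀R²/4 = 1.401×10^-5 C/m.
Applying ∮E·dA = Q_enc/ε₀ with the end caps contributing no flux:
E = 2k|λ_enc|/r = 2(8.99×10^9)(1.401e-5)/(0.162) = 1.55e6 N/C.

E = 1.55×10^6 N/C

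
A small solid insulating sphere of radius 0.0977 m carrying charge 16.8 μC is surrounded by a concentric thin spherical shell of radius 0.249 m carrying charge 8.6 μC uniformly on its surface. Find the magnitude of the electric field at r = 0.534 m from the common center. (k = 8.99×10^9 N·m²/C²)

Take a concentric spherical Gaussian surface of radius r = 0.534 m (r > 0.249 m, enclosing both).
Q_enc = (16.8 μC) + (8.6 μC) = 2.54e-5 C.
By Gauss's law, ∮E·dA = E·4πr² = Q_enc/ε₀.
E = k|Q_enc|/r² = (8.99×10^9)(2.54e-5)/(0.534)² = 8.01×10^5 N/C.

|E| ≈ 8.01×10^5 N/C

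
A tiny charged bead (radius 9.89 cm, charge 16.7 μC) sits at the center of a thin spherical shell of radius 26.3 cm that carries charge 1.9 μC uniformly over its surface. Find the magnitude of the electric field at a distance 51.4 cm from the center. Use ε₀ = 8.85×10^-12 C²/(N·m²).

E ≈ 6.33×10^5 V/m

By spherical symmetry E is radial; choose a Gaussian sphere of radius r = 51.4 cm (r > 26.3 cm, enclosing both).
Q_enc = (16.7 μC) + (1.9 μC) = 1.86e-5 C.
By Gauss's law, ∮E·dA = E·4πr² = Q_enc/ε₀.
E = |Q_enc|/(4πε₀r²) = (1.86e-5)/(4π·8.85×10^-12·(0.514)²) = 6.33e5 N/C.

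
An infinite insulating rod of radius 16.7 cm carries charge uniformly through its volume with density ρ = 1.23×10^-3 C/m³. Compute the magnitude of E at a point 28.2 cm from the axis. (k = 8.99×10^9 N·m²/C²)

|E| = 6.87×10^6 N/C

Coaxial Gaussian cylinder, radius r = 28.2 cm, length L (r > 16.7 cm, full cross-section enclosed).
λ_enc = ρ·πR² = (1.23×10^-3)π(0.167)² = 1.078×10^-4 C/m.
Gauss's law: E·2πrL = λ_enc L/ε₀.
E = 2k|λ_enc|/r = 2(8.99×10^9)(1.078e-4)/(0.282) = 6.87×10^6 N/C.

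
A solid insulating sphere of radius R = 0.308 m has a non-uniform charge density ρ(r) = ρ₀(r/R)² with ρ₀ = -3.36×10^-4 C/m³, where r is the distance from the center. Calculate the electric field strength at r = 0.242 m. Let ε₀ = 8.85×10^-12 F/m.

1.13×10^6 V/m

Symmetry ⇒ E = E(r) r̂. Gaussian sphere of radius r = 0.242 m (r < R).
Q_enc = ∫₀^r ρ(r')·4πr'² dr' = (4πρ₀/R²) ∫₀^r r'^4 dr' = 4πρ₀ r^5/(5·R²) = -7.388e-6 C.
By Gauss's law, ∮E·dA = E·4πr² = Q_enc/ε₀.
E = |Q_enc|/(4πε₀r²) = (7.388×10^-6)/(4π·8.85×10^-12·(0.242)²) = 1.13e6 N/C.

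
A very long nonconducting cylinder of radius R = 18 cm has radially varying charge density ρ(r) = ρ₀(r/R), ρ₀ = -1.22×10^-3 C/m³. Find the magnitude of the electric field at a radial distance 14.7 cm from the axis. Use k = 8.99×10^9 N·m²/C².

By cylindrical symmetry E is radial; use a coaxial Gaussian cylinder of radius 14.7 cm and length L (r < R).
Integrating ρ over the cross-section to radius r: λ_enc = (2πρ₀/R) ∫₀^r r'^2 dr' = 2πρ₀ r^3/(3·R) = -4.509×10^-5 C/m.
Since E is radial and uniform over the curved surface, Φ = E·2πrL = Q_enc/ε₀ = λ_enc L/ε₀.
E = 2k|λ_enc|/r = 2(8.99×10^9)(4.509e-5)/(0.147) = 5.52×10^6 N/C.

5.52e6 V/m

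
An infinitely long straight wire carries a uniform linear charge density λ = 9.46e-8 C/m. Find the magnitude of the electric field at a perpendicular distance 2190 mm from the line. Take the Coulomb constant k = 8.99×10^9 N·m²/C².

777 N/C

Take a coaxial cylindrical Gaussian surface of radius r = 2190 mm and length L.
Q_enc = λL, so λ_enc = 9.46e-8 C/m.
Gauss's law: E·2πrL = λ_enc L/ε₀.
E = 2k|λ_enc|/r = 2(8.99×10^9)(9.46×10^-8)/(2.19) = 777 N/C.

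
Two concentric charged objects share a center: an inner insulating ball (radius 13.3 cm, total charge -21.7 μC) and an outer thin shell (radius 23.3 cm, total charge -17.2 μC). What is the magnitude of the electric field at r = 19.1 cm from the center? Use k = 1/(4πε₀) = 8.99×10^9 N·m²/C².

|E| = 5.35e6 V/m

By spherical symmetry E is radial; choose a Gaussian sphere of radius r = 19.1 cm (between the bodies, 13.3 cm < r < 23.3 cm).
The shell at 23.3 cm lies outside the Gaussian surface, so Q_enc = -21.7 μC = -2.17×10^-5 C.
By Gauss's law, ∮E·dA = E·4πr² = Q_enc/ε₀.
E = k|Q_enc|/r² = (8.99×10^9)(2.17×10^-5)/(0.191)² = 5.35×10^6 N/C.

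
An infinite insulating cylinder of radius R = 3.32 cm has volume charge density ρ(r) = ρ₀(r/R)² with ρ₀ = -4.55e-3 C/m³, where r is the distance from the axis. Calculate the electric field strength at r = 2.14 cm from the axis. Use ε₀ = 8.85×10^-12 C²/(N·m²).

|E| ≈ 1.14e6 N/C

Take a coaxial cylindrical Gaussian surface of radius r = 2.14 cm and length L (r < R).
Integrating ρ over the cross-section to radius r: λ_enc = (2πρ₀/R²) ∫₀^r r'^3 dr' = 2πρ₀ r^4/(4·R²) = -1.36e-6 C/m.
Since E is radial and uniform over the curved surface, Φ = E·2πrL = Q_enc/ε₀ = λ_enc L/ε₀.
E = |λ_enc|/(2πε₀r) = (1.36×10^-6)/(2π·8.85×10^-12·0.0214) = 1.14e6 N/C.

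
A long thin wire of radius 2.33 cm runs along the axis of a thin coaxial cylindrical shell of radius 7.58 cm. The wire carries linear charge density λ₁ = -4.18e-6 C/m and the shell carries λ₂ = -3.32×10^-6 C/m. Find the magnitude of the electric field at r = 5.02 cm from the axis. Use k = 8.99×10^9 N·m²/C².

Choose a coaxial cylinder of radius r = 5.02 cm (arbitrary length L) as the Gaussian surface (between the conductors, 2.33 cm < r < 7.58 cm).
Only the inner wire is enclosed; the outer shell contributes nothing inside itself. λ_enc = λ₁ = -4.18e-6 C/m.
Applying ∮E·dA = Q_enc/ε₀ with the end caps contributing no flux:
E = 2k|λ_enc|/r = 2(8.99×10^9)(4.18×10^-6)/(0.0502) = 1.50×10^6 N/C.

E ≈ 1.50×10^6 N/C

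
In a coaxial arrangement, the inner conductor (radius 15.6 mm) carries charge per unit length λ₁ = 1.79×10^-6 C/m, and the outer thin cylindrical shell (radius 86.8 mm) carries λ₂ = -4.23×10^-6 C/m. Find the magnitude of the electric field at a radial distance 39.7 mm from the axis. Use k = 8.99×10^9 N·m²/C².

Take a coaxial cylindrical Gaussian surface of radius r = 39.7 mm and length L (between the conductors, 15.6 mm < r < 86.8 mm).
Only the inner wire is enclosed; the outer shell contributes nothing inside itself. λ_enc = λ₁ = 1.79×10^-6 C/m.
Applying ∮E·dA = Q_enc/ε₀ with the end caps contributing no flux:
E = 2k|λ_enc|/r = 2(8.99×10^9)(1.79×10^-6)/(0.0397) = 8.11×10^5 N/C.

|E| ≈ 8.11e5 N/C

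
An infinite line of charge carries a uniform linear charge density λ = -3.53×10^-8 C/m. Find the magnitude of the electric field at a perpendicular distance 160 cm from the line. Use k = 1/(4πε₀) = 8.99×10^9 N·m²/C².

Coaxial Gaussian cylinder, radius r = 160 cm, length L.
Q_enc = λL, so λ_enc = -3.53×10^-8 C/m.
By Gauss's law (flux through the curved wall only), E·2πrL = λ_enc L/ε₀.
E = 2k|λ_enc|/r = 2(8.99×10^9)(3.53×10^-8)/(1.6) = 397 N/C.

|E| = 397 N/C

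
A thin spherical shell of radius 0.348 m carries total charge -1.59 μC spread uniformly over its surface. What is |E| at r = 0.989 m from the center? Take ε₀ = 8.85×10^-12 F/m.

|E| = 1.46×10^4 N/C

By spherical symmetry E is radial; choose a Gaussian sphere of radius r = 0.989 m (r > 0.348 m).
The entire shell is enclosed: Q_enc = -1.59×10^-6 C.
Since E is radial and uniform over the Gaussian sphere, Φ = E·4πr² = Q_enc/ε₀.
E = |Q_enc|/(4πε₀r²) = (1.59×10^-6)/(4π·8.85×10^-12·(0.989)²) = 1.46×10^4 N/C.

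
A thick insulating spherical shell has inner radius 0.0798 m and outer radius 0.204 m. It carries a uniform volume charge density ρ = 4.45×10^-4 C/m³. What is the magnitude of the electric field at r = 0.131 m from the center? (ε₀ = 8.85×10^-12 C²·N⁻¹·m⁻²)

E = 1.70×10^6 N/C

By spherical symmetry E is radial; choose a Gaussian sphere of radius r = 0.131 m (within the shell material, 0.0798 m < r < 0.204 m).
Only the shell between 0.0798 m and r is enclosed: Q_enc = ρ·(4π/3)(r³ − a³) = (4.45×10^-4)·(4π/3)·((0.131)³ − (0.0798)³) = 3.243e-6 C.
Applying ∮E·dA = Q_enc/ε₀ with Φ = E(4πr²):
E = |Q_enc|/(4πε₀r²) = (3.243×10^-6)/(4π·8.85×10^-12·(0.131)²) = 1.70×10^6 N/C.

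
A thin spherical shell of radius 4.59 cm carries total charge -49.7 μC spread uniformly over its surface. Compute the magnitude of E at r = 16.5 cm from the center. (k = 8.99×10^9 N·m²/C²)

E ≈ 1.64e7 N/C

Take a concentric spherical Gaussian surface of radius r = 16.5 cm (r > 4.59 cm).
The entire shell is enclosed: Q_enc = -4.97×10^-5 C.
By Gauss's law, ∮E·dA = E·4πr² = Q_enc/ε₀.
E = k|Q_enc|/r² = (8.99×10^9)(4.97×10^-5)/(0.165)² = 1.64×10^7 N/C.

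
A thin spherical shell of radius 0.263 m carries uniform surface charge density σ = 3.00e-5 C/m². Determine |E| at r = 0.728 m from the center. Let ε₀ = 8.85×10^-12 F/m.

Symmetry ⇒ E = E(r) r̂. Gaussian sphere of radius r = 0.728 m (r > 0.263 m).
The entire shell is enclosed: Q_enc = σ·4πR² = (3.00×10^-5)·4π·(0.263)² = 2.608e-5 C.
Gauss's law: E·4πr² = Q_enc/ε₀.
E = |Q_enc|/(4πε₀r²) = (2.608×10^-5)/(4π·8.85×10^-12·(0.728)²) = 4.42×10^5 N/C.

E = 4.42×10^5 V/m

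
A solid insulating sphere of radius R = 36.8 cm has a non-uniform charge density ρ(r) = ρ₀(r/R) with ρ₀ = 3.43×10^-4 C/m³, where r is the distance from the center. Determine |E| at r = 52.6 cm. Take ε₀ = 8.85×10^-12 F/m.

1.75×10^6 N/C

Take a concentric spherical Gaussian surface of radius r = 52.6 cm (r > R, all charge enclosed).
Q_enc = 4π ∫₀^R ρ₀(r'/R)^1 r'² dr' = 4πρ₀R³/4 = 5.37e-5 C.
Applying ∮E·dA = Q_enc/ε₀ with Φ = E(4πr²):
E = |Q_enc|/(4πε₀r²) = (5.37e-5)/(4π·8.85×10^-12·(0.526)²) = 1.75e6 N/C.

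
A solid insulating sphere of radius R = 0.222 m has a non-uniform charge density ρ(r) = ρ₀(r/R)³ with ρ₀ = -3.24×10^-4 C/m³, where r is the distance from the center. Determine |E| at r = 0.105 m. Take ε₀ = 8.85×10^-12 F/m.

6.78×10^4 V/m

Use a concentric Gaussian sphere at r = 0.105 m (r < R).
Integrate the density: Q_enc = 4π ∫₀^r ρ₀(r'/R)^3 r'² dr' = 4πρ₀ r^6/(6·R³) = -8.312×10^-8 C.
Applying ∮E·dA = Q_enc/ε₀ with Φ = E(4πr²):
E = |Q_enc|/(4πε₀r²) = (8.312e-8)/(4π·8.85×10^-12·(0.105)²) = 6.78×10^4 N/C.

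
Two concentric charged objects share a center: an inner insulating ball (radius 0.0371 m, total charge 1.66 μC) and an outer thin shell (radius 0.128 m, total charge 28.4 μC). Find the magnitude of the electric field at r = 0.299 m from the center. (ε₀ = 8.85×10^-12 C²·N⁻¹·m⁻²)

|E| = 3.02×10^6 V/m

Take a concentric spherical Gaussian surface of radius r = 0.299 m (r > 0.128 m, enclosing both).
Q_enc = (1.66 μC) + (28.4 μC) = 3.006×10^-5 C.
Gauss's law: E·4πr² = Q_enc/ε₀.
E = |Q_enc|/(4πε₀r²) = (3.006×10^-5)/(4π·8.85×10^-12·(0.299)²) = 3.02×10^6 N/C.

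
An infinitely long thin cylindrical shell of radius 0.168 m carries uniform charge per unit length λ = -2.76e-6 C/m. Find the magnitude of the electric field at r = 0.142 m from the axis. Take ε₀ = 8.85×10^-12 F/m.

Choose a coaxial cylinder of radius r = 0.142 m (arbitrary length L) as the Gaussian surface (r < 0.168 m, inside the shell).
No charge is enclosed, so Gauss's law gives E·2πrL = 0 ⇒ E = 0.

E = 0 (no enclosed charge)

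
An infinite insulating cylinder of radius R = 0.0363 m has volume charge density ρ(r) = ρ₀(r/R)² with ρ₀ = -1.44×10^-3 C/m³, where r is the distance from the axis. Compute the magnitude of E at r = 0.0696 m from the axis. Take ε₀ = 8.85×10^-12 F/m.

Take a coaxial cylindrical Gaussian surface of radius r = 0.0696 m and length L (r > R, full charge per length enclosed).
λ_enc = 2π ∫₀^R ρ₀(r'/R)^2 r' dr' = 2πρ₀R²/4 = -2.981×10^-6 C/m.
Since E is radial and uniform over the curved surface, Φ = E·2πrL = Q_enc/ε₀ = λ_enc L/ε₀.
E = |λ_enc|/(2πε₀r) = (2.981×10^-6)/(2π·8.85×10^-12·0.0696) = 7.70×10^5 N/C.

|E| ≈ 7.70×10^5 V/m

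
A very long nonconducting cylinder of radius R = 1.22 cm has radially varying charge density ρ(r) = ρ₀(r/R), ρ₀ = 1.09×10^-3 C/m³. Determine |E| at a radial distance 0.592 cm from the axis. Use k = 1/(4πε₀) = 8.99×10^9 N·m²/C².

1.18×10^5 N/C

By cylindrical symmetry E is radial; use a coaxial Gaussian cylinder of radius 0.592 cm and length L (r < R).
Integrating ρ over the cross-section to radius r: λ_enc = (2πρ₀/R) ∫₀^r r'^2 dr' = 2πρ₀ r^3/(3·R) = 3.882×10^-8 C/m.
Since E is radial and uniform over the curved surface, Φ = E·2πrL = Q_enc/ε₀ = λ_enc L/ε₀.
E = 2k|λ_enc|/r = 2(8.99×10^9)(3.882×10^-8)/(0.00592) = 1.18×10^5 N/C.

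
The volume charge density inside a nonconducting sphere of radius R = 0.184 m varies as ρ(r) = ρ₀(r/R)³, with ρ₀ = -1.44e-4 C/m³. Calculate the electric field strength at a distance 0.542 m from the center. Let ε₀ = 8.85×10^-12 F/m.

Take a concentric spherical Gaussian surface of radius r = 0.542 m (r > R, all charge enclosed).
Q_enc = 4π ∫₀^R ρ₀(r'/R)^3 r'² dr' = 4πρ₀R³/6 = -1.879×10^-6 C.
Applying ∮E·dA = Q_enc/ε₀ with Φ = E(4πr²):
E = |Q_enc|/(4πε₀r²) = (1.879e-6)/(4π·8.85×10^-12·(0.542)²) = 5.75e4 N/C.

5.75×10^4 V/m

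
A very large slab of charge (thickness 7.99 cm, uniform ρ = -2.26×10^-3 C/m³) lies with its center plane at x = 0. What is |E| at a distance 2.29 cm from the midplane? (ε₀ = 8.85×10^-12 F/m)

By symmetry E is perpendicular to the slab. A Gaussian pillbox from −2.29 cm to +2.29 cm (face area A) lies entirely within the slab.
Q_enc = ρ·(2x)·A and flux = 2EA, so 2EA = 2ρxA/ε₀ ⇒ E = |ρ|x/ε₀.
E = (2.26×10^-3)(0.0229)/(8.85×10^-12) = 5.85×10^6 N/C.

|E| ≈ 5.85×10^6 N/C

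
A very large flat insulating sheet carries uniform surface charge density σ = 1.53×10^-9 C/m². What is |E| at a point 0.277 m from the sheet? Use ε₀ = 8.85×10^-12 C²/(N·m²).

86.4 N/C

By planar symmetry E is perpendicular to the sheet and uniform; use a Gaussian pillbox with flat faces of area A on each side of the sheet.
Flux Φ = 2EA and Q_enc = σA, so 2EA = σA/ε₀ ⇒ E = |σ|/(2ε₀), independent of distance.
E = |σ|/(2ε₀) = (1.53×10^-9)/(2·8.85×10^-12) = 86.4 N/C.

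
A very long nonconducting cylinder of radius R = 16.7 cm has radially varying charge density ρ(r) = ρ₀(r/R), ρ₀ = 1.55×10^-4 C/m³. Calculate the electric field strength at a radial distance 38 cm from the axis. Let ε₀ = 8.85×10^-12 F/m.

|E| ≈ 4.28e5 N/C

Coaxial Gaussian cylinder, radius r = 38 cm, length L (r > R, full charge per length enclosed).
λ_enc = 2π ∫₀^R ρ₀(r'/R)^1 r' dr' = 2πρ₀R²/3 = 9.054×10^-6 C/m.
By Gauss's law (flux through the curved wall only), E·2πrL = λ_enc L/ε₀.
E = |λ_enc|/(2πε₀r) = (9.054×10^-6)/(2π·8.85×10^-12·0.38) = 4.28×10^5 N/C.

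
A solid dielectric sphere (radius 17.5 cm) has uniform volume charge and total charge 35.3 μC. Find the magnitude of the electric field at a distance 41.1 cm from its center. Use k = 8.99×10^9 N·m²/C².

Use a concentric Gaussian sphere at r = 41.1 cm (r > R, so the entire charge is enclosed).
Q_enc = 35.3 μC = 3.53e-5 C.
Gauss's law: E·4πr² = Q_enc/ε₀.
E = k|Q_enc|/r² = (8.99×10^9)(3.53×10^-5)/(0.411)² = 1.88×10^6 N/C.

|E| ≈ 1.88×10^6 V/m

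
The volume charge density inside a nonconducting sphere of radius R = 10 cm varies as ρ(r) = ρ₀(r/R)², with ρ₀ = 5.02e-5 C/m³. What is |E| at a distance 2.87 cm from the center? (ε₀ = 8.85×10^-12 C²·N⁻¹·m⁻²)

|E| = 2.68×10^3 N/C

Symmetry ⇒ E = E(r) r̂. Gaussian sphere of radius r = 2.87 cm (r < R).
Integrate the density: Q_enc = 4π ∫₀^r ρ₀(r'/R)^2 r'² dr' = 4πρ₀ r^5/(5·R²) = 2.457×10^-10 C.
Gauss's law: E·4πr² = Q_enc/ε₀.
E = |Q_enc|/(4πε₀r²) = (2.457×10^-10)/(4π·8.85×10^-12·(0.0287)²) = 2.68×10^3 N/C.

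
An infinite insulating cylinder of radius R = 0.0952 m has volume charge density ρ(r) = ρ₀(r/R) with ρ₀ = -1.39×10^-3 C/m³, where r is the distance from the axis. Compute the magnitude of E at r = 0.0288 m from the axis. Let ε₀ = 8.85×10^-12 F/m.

|E| ≈ 4.56×10^5 N/C

Take a coaxial cylindrical Gaussian surface of radius r = 0.0288 m and length L (r < R).
Integrating ρ over the cross-section to radius r: λ_enc = (2πρ₀/R) ∫₀^r r'^2 dr' = 2πρ₀ r^3/(3·R) = -7.305×10^-7 C/m.
Gauss's law: E·2πrL = λ_enc L/ε₀.
E = |λ_enc|/(2πε₀r) = (7.305×10^-7)/(2π·8.85×10^-12·0.0288) = 4.56×10^5 N/C.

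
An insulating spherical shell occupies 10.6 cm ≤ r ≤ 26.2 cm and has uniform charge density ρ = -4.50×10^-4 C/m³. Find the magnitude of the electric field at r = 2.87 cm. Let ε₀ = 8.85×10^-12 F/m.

Symmetry ⇒ E = E(r) r̂. Gaussian sphere of radius r = 2.87 cm (r < 10.6 cm, inside the empty cavity).
Q_enc = 0 (all charge lies at larger r); Gauss's law gives E = 0.

|E| = 0 N/C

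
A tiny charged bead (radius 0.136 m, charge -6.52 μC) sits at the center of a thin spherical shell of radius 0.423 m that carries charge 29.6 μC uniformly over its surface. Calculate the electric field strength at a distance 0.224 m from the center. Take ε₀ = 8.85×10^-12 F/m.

1.17e6 V/m

Use a concentric Gaussian sphere at r = 0.224 m (between the bodies, 0.136 m < r < 0.423 m).
Only the inner charge is enclosed; the outer shell contributes nothing inside itself. Q_enc = -6.52 μC = -6.52×10^-6 C.
Since E is radial and uniform over the Gaussian sphere, Φ = E·4πr² = Q_enc/ε₀.
E = |Q_enc|/(4πε₀r²) = (6.52e-6)/(4π·8.85×10^-12·(0.224)²) = 1.17×10^6 N/C.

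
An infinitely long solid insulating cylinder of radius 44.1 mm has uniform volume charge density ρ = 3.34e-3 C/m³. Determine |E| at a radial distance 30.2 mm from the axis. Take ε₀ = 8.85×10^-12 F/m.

E ≈ 5.70×10^6 V/m

By cylindrical symmetry E is radial; use a coaxial Gaussian cylinder of radius 30.2 mm and length L (r < R).
Charge inside radius r per length L is ρ·πr²·L, so λ_enc = ρπr² = 9.57×10^-6 C/m.
Since E is radial and uniform over the curved surface, Φ = E·2πrL = Q_enc/ε₀ = λ_enc L/ε₀.
E = |λ_enc|/(2πε₀r) = (9.57e-6)/(2π·8.85×10^-12·0.0302) = 5.70e6 N/C.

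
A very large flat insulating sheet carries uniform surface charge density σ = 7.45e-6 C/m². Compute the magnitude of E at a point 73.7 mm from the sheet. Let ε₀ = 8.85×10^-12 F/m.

|E| = 4.21e5 V/m

The symmetry is planar: E is normal to the sheet and the same magnitude on both sides. Take a pillbox straddling the sheet with end-cap area A.
Flux Φ = 2EA and Q_enc = σA, so 2EA = σA/ε₀ ⇒ E = |σ|/(2ε₀), independent of distance.
E = |σ|/(2ε₀) = (7.45×10^-6)/(2·8.85×10^-12) = 4.21×10^5 N/C.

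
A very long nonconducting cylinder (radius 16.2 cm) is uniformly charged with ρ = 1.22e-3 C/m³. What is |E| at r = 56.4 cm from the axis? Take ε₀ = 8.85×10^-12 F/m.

Coaxial Gaussian cylinder, radius r = 56.4 cm, length L (r > 16.2 cm, full cross-section enclosed).
λ_enc = ρ·πR² = (1.22×10^-3)π(0.162)² = 1.006e-4 C/m.
Applying ∮E·dA = Q_enc/ε₀ with the end caps contributing no flux:
E = |λ_enc|/(2πε₀r) = (1.006×10^-4)/(2π·8.85×10^-12·0.564) = 3.21×10^6 N/C.

3.21e6 N/C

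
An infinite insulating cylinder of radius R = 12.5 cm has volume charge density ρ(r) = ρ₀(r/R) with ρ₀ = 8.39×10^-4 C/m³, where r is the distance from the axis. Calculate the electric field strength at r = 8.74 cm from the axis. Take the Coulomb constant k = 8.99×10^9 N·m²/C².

|E| = 1.93×10^6 N/C

Coaxial Gaussian cylinder, radius r = 8.74 cm, length L (r < R).
Integrating ρ over the cross-section to radius r: λ_enc = (2πρ₀/R) ∫₀^r r'^2 dr' = 2πρ₀ r^3/(3·R) = 9.385e-6 C/m.
Applying ∮E·dA = Q_enc/ε₀ with the end caps contributing no flux:
E = 2k|λ_enc|/r = 2(8.99×10^9)(9.385×10^-6)/(0.0874) = 1.93e6 N/C.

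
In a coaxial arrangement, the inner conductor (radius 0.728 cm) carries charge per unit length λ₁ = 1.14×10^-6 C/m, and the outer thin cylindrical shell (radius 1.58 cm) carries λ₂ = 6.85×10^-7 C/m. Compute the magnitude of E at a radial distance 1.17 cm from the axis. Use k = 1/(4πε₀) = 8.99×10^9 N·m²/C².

Take a coaxial cylindrical Gaussian surface of radius r = 1.17 cm and length L (between the conductors, 0.728 cm < r < 1.58 cm).
The shell at 1.58 cm lies outside the Gaussian surface, so λ_enc = λ₁ = 1.14×10^-6 C/m.
Applying ∮E·dA = Q_enc/ε₀ with the end caps contributing no flux:
E = 2k|λ_enc|/r = 2(8.99×10^9)(1.14×10^-6)/(0.0117) = 1.75×10^6 N/C.

1.75×10^6 V/m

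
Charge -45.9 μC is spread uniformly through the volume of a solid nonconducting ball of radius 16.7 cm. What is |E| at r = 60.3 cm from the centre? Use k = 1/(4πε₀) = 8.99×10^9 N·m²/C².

Symmetry ⇒ E = E(r) r̂. Gaussian sphere of radius r = 60.3 cm (r > R, so the entire charge is enclosed).
Q_enc = -45.9 μC = -4.59×10^-5 C.
Gauss's law: E·4πr² = Q_enc/ε₀.
E = k|Q_enc|/r² = (8.99×10^9)(4.59×10^-5)/(0.603)² = 1.13×10^6 N/C.

1.13×10^6 V/m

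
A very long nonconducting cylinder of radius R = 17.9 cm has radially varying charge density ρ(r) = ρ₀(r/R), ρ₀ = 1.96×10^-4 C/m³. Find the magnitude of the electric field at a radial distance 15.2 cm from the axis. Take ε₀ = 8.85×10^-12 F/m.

E = 9.53×10^5 N/C

Coaxial Gaussian cylinder, radius r = 15.2 cm, length L (r < R).
λ_enc = ∫₀^r ρ(r')·2πr' dr' = (2πρ₀/R)·r^3/3 = 8.054×10^-6 C/m.
Applying ∮E·dA = Q_enc/ε₀ with the end caps contributing no flux:
E = |λ_enc|/(2πε₀r) = (8.054e-6)/(2π·8.85×10^-12·0.152) = 9.53×10^5 N/C.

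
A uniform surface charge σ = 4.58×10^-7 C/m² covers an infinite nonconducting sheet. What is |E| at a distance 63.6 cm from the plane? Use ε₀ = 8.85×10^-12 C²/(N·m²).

Choose a cylindrical pillbox piercing the sheet, end faces (area A) parallel to it.
Flux Φ = 2EA and Q_enc = σA, so 2EA = σA/ε₀ ⇒ E = |σ|/(2ε₀), independent of distance.
E = |σ|/(2ε₀) = (4.58×10^-7)/(2·8.85×10^-12) = 2.59×10^4 N/C.

2.59×10^4 N/C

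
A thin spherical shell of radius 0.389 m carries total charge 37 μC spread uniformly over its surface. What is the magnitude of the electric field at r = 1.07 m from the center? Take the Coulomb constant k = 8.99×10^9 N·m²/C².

2.91×10^5 V/m

Take a concentric spherical Gaussian surface of radius r = 1.07 m (r > 0.389 m).
The entire shell is enclosed: Q_enc = 3.70×10^-5 C.
By Gauss's law, ∮E·dA = E·4πr² = Q_enc/ε₀.
E = k|Q_enc|/r² = (8.99×10^9)(3.70×10^-5)/(1.07)² = 2.91×10^5 N/C.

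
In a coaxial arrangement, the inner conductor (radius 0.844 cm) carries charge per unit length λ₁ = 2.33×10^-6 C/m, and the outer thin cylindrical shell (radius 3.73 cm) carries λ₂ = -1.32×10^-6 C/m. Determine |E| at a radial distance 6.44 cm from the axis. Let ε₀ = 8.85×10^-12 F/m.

By cylindrical symmetry E is radial; use a coaxial Gaussian cylinder of radius 6.44 cm and length L (r > 3.73 cm, enclosing both).
λ_enc = λ₁ + λ₂ = (2.33×10^-6) + (-1.32×10^-6) = 1.01×10^-6 C/m.
Gauss's law: E·2πrL = λ_enc L/ε₀.
E = |λ_enc|/(2πε₀r) = (1.01×10^-6)/(2π·8.85×10^-12·0.0644) = 2.82×10^5 N/C.

2.82×10^5 N/C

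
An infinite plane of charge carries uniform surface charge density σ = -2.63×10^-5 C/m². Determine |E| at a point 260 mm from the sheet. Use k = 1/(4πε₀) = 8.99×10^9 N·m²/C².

|E| = 1.49×10^6 N/C

By planar symmetry E is perpendicular to the sheet and uniform; use a Gaussian pillbox with flat faces of area A on each side of the sheet.
Only the two end caps contribute flux: Φ = 2EA. With Q_enc = σA, Gauss's law gives E = |σ|/(2ε₀).
E = 2πk|σ| = 2π(8.99×10^9)(2.63×10^-5) = 1.49×10^6 N/C.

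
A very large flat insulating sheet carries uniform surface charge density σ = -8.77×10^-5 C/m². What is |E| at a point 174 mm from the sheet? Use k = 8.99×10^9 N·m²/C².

The symmetry is planar: E is normal to the sheet and the same magnitude on both sides. Take a pillbox straddling the sheet with end-cap area A.
Only the two end caps contribute flux: Φ = 2EA. With Q_enc = σA, Gauss's law gives E = |σ|/(2ε₀).
E = 2πk|σ| = 2π(8.99×10^9)(8.77×10^-5) = 4.95×10^6 N/C.

4.95×10^6 N/C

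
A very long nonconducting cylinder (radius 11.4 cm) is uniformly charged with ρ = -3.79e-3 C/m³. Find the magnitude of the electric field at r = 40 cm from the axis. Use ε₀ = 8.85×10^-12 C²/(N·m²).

6.96×10^6 N/C

Take a coaxial cylindrical Gaussian surface of radius r = 40 cm and length L (r > 11.4 cm, full cross-section enclosed).
λ_enc = ρ·πR² = (-3.79e-3)π(0.114)² = -1.547×10^-4 C/m.
Gauss's law: E·2πrL = λ_enc L/ε₀.
E = |λ_enc|/(2πε₀r) = (1.547×10^-4)/(2π·8.85×10^-12·0.4) = 6.96×10^6 N/C.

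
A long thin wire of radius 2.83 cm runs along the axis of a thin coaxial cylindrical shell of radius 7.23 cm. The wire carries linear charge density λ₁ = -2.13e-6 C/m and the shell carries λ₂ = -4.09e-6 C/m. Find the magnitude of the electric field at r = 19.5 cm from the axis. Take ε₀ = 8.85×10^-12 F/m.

|E| = 5.74×10^5 N/C

Choose a coaxial cylinder of radius r = 19.5 cm (arbitrary length L) as the Gaussian surface (r > 7.23 cm, enclosing both).
λ_enc = λ₁ + λ₂ = (-2.13×10^-6) + (-4.09×10^-6) = -6.22×10^-6 C/m.
By Gauss's law (flux through the curved wall only), E·2πrL = λ_enc L/ε₀.
E = |λ_enc|/(2πε₀r) = (6.22×10^-6)/(2π·8.85×10^-12·0.195) = 5.74×10^5 N/C.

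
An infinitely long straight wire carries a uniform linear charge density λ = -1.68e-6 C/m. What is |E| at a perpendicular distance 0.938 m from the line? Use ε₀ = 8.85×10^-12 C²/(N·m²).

|E| = 3.22×10^4 N/C

Coaxial Gaussian cylinder, radius r = 0.938 m, length L.
Q_enc = λL, so λ_enc = -1.68×10^-6 C/m.
Gauss's law: E·2πrL = λ_enc L/ε₀.
E = |λ_enc|/(2πε₀r) = (1.68e-6)/(2π·8.85×10^-12·0.938) = 3.22×10^4 N/C.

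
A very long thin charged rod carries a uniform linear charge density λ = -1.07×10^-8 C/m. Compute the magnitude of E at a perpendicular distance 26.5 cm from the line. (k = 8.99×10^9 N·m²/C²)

|E| = 726 N/C

Choose a coaxial cylinder of radius r = 26.5 cm (arbitrary length L) as the Gaussian surface.
Q_enc = λL, so λ_enc = -1.07×10^-8 C/m.
By Gauss's law (flux through the curved wall only), E·2πrL = λ_enc L/ε₀.
E = 2k|λ_enc|/r = 2(8.99×10^9)(1.07×10^-8)/(0.265) = 726 N/C.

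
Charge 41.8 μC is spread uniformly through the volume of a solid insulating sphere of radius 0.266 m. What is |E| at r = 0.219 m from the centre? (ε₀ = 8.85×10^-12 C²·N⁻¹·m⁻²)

4.37×10^6 N/C

Take a concentric spherical Gaussian surface of radius r = 0.219 m (r < R).
For a uniform sphere the enclosed fraction is (r/R)³, so Q_enc = (41.8 μC)(0.219/0.266)³ = 2.333×10^-5 C.
Applying ∮E·dA = Q_enc/ε₀ with Φ = E(4πr²):
E = |Q_enc|/(4πε₀r²) = (2.333×10^-5)/(4π·8.85×10^-12·(0.219)²) = 4.37e6 N/C.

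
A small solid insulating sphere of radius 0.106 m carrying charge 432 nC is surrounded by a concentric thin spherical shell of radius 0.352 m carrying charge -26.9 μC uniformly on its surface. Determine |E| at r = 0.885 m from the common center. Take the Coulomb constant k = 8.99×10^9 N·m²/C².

E = 3.04×10^5 N/C

Symmetry ⇒ E = E(r) r̂. Gaussian sphere of radius r = 0.885 m (r > 0.352 m, enclosing both).
Q_enc = (432 nC) + (-26.9 μC) = -2.647×10^-5 C.
Applying ∮E·dA = Q_enc/ε₀ with Φ = E(4πr²):
E = k|Q_enc|/r² = (8.99×10^9)(2.647e-5)/(0.885)² = 3.04e5 N/C.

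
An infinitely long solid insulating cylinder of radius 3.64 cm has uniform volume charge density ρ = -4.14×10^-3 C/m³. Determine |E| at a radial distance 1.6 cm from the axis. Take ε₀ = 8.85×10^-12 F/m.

E = 3.74×10^6 N/C

Choose a coaxial cylinder of radius r = 1.6 cm (arbitrary length L) as the Gaussian surface (r < R).
Enclosed charge per unit length: λ_enc = ρ·πr² = (-4.14e-3)π(0.016)² = -3.33×10^-6 C/m.
By Gauss's law (flux through the curved wall only), E·2πrL = λ_enc L/ε₀.
E = |λ_enc|/(2πε₀r) = (3.33×10^-6)/(2π·8.85×10^-12·0.016) = 3.74e6 N/C.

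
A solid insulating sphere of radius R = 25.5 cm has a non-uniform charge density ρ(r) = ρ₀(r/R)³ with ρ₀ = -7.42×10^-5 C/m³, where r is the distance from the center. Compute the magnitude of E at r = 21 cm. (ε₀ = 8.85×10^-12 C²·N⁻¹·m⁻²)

Take a concentric spherical Gaussian surface of radius r = 21 cm (r < R).
Q_enc = ∫₀^r ρ(r')·4πr'² dr' = (4πρ₀/R³) ∫₀^r r'^5 dr' = 4πρ₀ r^6/(6·R³) = -8.038×10^-7 C.
Since E is radial and uniform over the Gaussian sphere, Φ = E·4πr² = Q_enc/ε₀.
E = |Q_enc|/(4πε₀r²) = (8.038×10^-7)/(4π·8.85×10^-12·(0.21)²) = 1.64×10^5 N/C.

|E| = 1.64×10^5 V/m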